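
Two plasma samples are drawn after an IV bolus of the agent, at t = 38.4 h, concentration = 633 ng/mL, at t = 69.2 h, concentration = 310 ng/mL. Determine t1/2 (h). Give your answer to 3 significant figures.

29.9 h

k = ln(C₁/C₂) / (t₂ − t₁) = ln(633/310) / (69.2 − 38.4)
  = 0.7139 / 30.80 = 0.02318 h⁻¹
t½ = ln2 / k = 0.693147 / 0.02318 = 29.90 h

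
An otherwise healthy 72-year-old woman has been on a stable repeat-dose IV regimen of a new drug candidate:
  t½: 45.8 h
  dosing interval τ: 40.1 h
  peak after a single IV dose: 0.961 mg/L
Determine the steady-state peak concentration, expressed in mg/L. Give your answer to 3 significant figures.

2.11 mg/L

k = ln2 / t½ = 0.693147 / 45.8 = 0.01513 h⁻¹
e^(−kτ) = e^(−0.01513 × 40.1) = 0.5451
Accumulation ratio R = 1 / (1 − e^(−kτ)) = 1 / (1 − 0.5451) = 2.198
Steady-state peak = C₀ × R = 0.961 × 2.198 = 2.112 mg/L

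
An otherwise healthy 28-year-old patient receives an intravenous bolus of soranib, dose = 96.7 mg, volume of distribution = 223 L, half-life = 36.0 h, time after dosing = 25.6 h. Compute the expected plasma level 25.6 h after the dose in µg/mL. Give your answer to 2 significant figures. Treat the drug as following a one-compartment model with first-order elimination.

C₀ = Dose / Vd = 96.70 / 223 = 0.4336 mg/L
k = ln2 / t½ = 0.693147 / 36.0 = 0.01925 h⁻¹
C = C₀ · e^(−k·t) = 0.4336 × e^(−0.01925 × 25.6)
  = 0.4336 × 0.6109 = 0.2649 mg/L
(0.2649 mg/L = 0.2649 µg/mL)

0.26 µg/mL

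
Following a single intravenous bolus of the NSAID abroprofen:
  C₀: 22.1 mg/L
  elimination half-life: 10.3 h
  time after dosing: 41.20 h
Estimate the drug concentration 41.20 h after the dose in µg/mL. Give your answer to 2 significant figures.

1.4 µg/mL

k = ln2 / t½ = 0.693147 / 10.3 = 0.06730 h⁻¹
t / t½ = 41.20 / 10.3 = 4 half-lives
C = C₀ × (1/2)^4 = 22.10 × 0.06250 = 1.381 mg/L
(1.381 mg/L = 1.381 µg/mL)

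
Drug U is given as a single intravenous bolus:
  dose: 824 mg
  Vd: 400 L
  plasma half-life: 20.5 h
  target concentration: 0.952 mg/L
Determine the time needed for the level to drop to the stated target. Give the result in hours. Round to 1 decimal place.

22.8 h

C₀ = Dose / Vd = 824.0 / 400 = 2.060 mg/L
k = ln2 / t½ = 0.693147 / 20.5 = 0.03381 h⁻¹
t = ln(C₀ / C) / k = ln(2.060 / 0.952) / 0.03381
  = ln(2.164) / 0.03381 = 0.7720 / 0.03381 = 22.83 h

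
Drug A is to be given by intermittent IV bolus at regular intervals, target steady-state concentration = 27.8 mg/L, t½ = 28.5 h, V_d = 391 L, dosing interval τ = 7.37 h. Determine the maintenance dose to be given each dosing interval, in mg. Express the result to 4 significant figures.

k = ln2 / t½ = 0.693147 / 28.5 = 0.02432 h⁻¹
CL = k × Vd = 0.02432 × 391 = 9.509 L/h
At steady state, Dose/τ = Css × CL.
Dose = Css × CL × τ = 27.8 × 9.509 × 7.37 = 1948 mg

1948 mg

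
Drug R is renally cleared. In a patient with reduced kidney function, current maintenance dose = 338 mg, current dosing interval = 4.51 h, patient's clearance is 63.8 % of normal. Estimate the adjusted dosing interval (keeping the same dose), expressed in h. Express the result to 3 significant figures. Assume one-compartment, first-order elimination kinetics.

7.07 h

To keep the same average steady-state level, dosing rate must scale with clearance.
CL ratio = 63.8 / 100 = 0.6380
New interval (same dose) = 4.51 / 0.6380 = 7.069 h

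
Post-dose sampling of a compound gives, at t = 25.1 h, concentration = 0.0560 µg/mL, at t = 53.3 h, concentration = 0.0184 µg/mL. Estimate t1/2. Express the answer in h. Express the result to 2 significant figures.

18 h

k = ln(C₁/C₂) / (t₂ − t₁) = ln(0.0560/0.0184) / (53.3 − 25.1)
  = 1.113 / 28.20 = 0.03947 h⁻¹
t½ = ln2 / k = 0.693147 / 0.03947 = 17.56 h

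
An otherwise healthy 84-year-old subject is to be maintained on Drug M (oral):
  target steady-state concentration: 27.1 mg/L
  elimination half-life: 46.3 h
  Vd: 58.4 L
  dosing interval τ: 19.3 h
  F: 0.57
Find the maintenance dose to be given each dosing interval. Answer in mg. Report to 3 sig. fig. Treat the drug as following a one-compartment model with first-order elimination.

802 mg

k = ln2 / t½ = 0.693147 / 46.3 = 0.01497 h⁻¹
CL = k × Vd = 0.01497 × 58.4 = 0.8742 L/h
At steady state, F × (Dose/τ) = Css × CL.
Dose = Css × CL × τ / F = 27.1 × 0.8742 × 19.3 / 0.57 = 802.2 mg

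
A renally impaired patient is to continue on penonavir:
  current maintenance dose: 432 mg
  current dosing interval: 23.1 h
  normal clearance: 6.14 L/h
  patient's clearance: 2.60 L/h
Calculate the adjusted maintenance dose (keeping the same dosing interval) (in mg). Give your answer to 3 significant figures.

To keep the same average steady-state level, dosing rate must scale with clearance.
CL ratio = 2.60 / 6.14 = 0.4235
New dose (same interval) = 432 × 0.4235 = 183.0 mg

183 mg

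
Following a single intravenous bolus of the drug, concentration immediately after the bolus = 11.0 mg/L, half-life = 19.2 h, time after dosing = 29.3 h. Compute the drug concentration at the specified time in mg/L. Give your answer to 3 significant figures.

k = ln2 / t½ = 0.693147 / 19.2 = 0.03610 h⁻¹
C = C₀ · e^(−k·t) = 11.00 × e^(−0.03610 × 29.3)
  = 11.00 × 0.3472 = 3.819 mg/L

3.82 mg/L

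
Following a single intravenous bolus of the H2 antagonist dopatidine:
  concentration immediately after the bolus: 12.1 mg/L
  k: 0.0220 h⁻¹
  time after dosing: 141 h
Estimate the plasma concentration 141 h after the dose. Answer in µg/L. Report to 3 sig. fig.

544 µg/L

C = C₀ · e^(−k·t) = 12.10 × e^(−0.02200 × 141)
  = 12.10 × 0.04496 = 0.5440 mg/L
Convert: 0.5440 mg/L × 1000 = 544.0 µg/L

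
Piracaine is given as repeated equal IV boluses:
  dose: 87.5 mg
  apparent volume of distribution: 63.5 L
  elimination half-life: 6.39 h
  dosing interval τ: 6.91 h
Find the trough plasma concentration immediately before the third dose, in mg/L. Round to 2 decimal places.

0.96 mg/L

C₀ per dose = Dose / Vd = 87.5 / 63.5 = 1.378 mg/L
k = ln2 / t½ = 0.693147 / 6.39 = 0.1085 h⁻¹
Fraction remaining after one interval: r = e^(−kτ) = e^(−0.1085 × 6.91) = 0.4725
Before dose 3, 2 doses have been given (aged 1τ, 2τ).
C_trough = C₀ × (r + r²) = 1.378 × (0.4725 + 0.2233) = 0.9588 mg/L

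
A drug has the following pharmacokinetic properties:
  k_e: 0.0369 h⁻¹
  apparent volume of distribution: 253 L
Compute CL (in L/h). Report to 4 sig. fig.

CL = k × Vd = 0.0369 × 253 = 9.336 L/h

9.336 L/h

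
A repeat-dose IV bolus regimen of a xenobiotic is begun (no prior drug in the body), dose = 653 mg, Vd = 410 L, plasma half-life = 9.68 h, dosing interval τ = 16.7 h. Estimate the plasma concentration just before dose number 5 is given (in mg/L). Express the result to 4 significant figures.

C₀ per dose = Dose / Vd = 653 / 410 = 1.593 mg/L
k = ln2 / t½ = 0.693147 / 9.68 = 0.07161 h⁻¹
Fraction remaining after one interval: r = e^(−kτ) = e^(−0.07161 × 16.7) = 0.3024
Before dose 5, 4 doses have been given (aged 1τ, 2τ, 3τ, 4τ).
C_trough = C₀ × (r + r² + … + r^4) = C₀ × r(1−r^4)/(1−r)
        = 1.593 × 0.3024 × (1 − 0.008362) / (1 − 0.3024) = 0.6848 mg/L

0.6848 mg/L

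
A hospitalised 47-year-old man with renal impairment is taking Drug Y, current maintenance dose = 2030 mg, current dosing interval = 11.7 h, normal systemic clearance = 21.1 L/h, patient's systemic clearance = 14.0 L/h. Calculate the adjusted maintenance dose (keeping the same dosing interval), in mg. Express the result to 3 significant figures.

1350 mg

To keep the same average steady-state level, dosing rate must scale with clearance.
CL ratio = 14.0 / 21.1 = 0.6635
New dose (same interval) = 2030 × 0.6635 = 1347 mg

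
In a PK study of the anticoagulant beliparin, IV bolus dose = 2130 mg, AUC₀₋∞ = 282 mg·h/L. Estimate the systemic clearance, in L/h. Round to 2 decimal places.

7.55 L/h

CL = Dose / AUC = 2130 / 282 = 7.553 L/h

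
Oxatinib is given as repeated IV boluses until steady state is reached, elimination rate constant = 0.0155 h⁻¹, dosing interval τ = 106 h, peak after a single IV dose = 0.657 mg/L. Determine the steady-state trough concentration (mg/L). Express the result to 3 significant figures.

0.158 mg/L

e^(−kτ) = e^(−0.01550 × 106) = 0.1934
Accumulation ratio R = 1 / (1 − e^(−kτ)) = 1 / (1 − 0.1934) = 1.240
Steady-state trough = C₀ × R × e^(−kτ) = 0.657 × 1.240 × 0.1934 = 0.1576 mg/L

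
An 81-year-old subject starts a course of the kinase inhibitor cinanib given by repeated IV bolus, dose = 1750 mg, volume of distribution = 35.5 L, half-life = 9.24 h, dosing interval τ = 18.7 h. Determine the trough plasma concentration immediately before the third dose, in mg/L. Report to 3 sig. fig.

15.1 mg/L

C₀ per dose = Dose / Vd = 1750 / 35.5 = 49.30 mg/L
k = ln2 / t½ = 0.693147 / 9.24 = 0.07502 h⁻¹
Fraction remaining after one interval: r = e^(−kτ) = e^(−0.07502 × 18.7) = 0.2459
Before dose 3, 2 doses have been given (aged 1τ, 2τ).
C_trough = C₀ × (r + r²) = 49.30 × (0.2459 + 0.06047) = 15.10 mg/L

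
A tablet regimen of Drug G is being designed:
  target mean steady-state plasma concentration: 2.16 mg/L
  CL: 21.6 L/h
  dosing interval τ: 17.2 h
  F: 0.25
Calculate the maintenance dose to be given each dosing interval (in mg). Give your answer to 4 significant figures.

3210 mg

At steady state, F × (Dose/τ) = Css × CL.
Dose = Css × CL × τ / F = 2.16 × 21.60 × 17.2 / 0.25 = 3210 mg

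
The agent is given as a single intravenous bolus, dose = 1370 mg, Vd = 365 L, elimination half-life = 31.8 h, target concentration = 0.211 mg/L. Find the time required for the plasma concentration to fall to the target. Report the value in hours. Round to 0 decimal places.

132 h

C₀ = Dose / Vd = 1370 / 365 = 3.753 mg/L
k = ln2 / t½ = 0.693147 / 31.8 = 0.02180 h⁻¹
t = ln(C₀ / C) / k = ln(3.753 / 0.211) / 0.02180
  = ln(17.79) / 0.02180 = 2.879 / 0.02180 = 132.1 h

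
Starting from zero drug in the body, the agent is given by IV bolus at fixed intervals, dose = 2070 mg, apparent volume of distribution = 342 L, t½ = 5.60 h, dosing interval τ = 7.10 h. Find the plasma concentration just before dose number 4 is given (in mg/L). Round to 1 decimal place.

C₀ per dose = Dose / Vd = 2070 / 342 = 6.053 mg/L
k = ln2 / t½ = 0.693147 / 5.60 = 0.1238 h⁻¹
Fraction remaining after one interval: r = e^(−kτ) = e^(−0.1238 × 7.10) = 0.4152
Before dose 4, 3 doses have been given (aged 1τ, 2τ, 3τ).
C_trough = C₀ × (r + r² + … + r^3) = C₀ × r(1−r^3)/(1−r)
        = 6.053 × 0.4152 × (1 − 0.07158) / (1 − 0.4152) = 3.990 mg/L

4.0 mg/L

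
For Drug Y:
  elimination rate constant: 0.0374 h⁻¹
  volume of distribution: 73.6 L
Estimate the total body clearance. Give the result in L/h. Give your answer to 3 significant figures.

CL = k × Vd = 0.0374 × 73.6 = 2.753 L/h

2.75 L/h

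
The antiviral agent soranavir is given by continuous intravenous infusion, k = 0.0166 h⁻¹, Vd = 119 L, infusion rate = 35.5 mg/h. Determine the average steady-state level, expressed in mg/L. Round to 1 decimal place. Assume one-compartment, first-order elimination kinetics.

18.0 mg/L

CL = k × Vd = 0.01660 × 119 = 1.975 L/h
At steady state Css = R₀ / CL = 35.5 / 1.975 = 17.97 mg/L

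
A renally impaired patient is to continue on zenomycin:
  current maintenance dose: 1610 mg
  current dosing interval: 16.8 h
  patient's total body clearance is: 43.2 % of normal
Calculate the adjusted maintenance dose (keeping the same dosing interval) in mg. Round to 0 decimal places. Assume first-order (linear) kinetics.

To keep the same average steady-state level, dosing rate must scale with clearance.
CL ratio = 43.2 / 100 = 0.4320
New dose (same interval) = 1610 × 0.4320 = 695.5 mg

696 mg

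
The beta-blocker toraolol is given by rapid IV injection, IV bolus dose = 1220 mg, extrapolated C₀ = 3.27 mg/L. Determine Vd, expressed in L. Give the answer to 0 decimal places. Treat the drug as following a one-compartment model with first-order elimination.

373 L

Vd = Dose / C₀ = 1220 / 3.27 = 373.1 L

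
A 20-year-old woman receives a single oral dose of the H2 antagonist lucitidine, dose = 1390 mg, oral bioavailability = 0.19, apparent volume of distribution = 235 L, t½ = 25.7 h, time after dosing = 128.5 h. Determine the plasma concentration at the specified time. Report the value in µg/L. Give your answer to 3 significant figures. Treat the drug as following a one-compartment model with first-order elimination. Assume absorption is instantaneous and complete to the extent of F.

35.1 µg/L

Amount reaching circulation = F × Dose = 0.19 × 1390 = 264.1 mg
C₀ = F·Dose / Vd = 264.1 / 235 = 1.124 mg/L
k = ln2 / t½ = 0.693147 / 25.7 = 0.02697 h⁻¹
t / t½ = 128.5 / 25.7 = 5 half-lives
C = C₀ × (1/2)^5 = 1.124 × 0.03125 = 0.03513 mg/L
Convert: 0.03513 mg/L × 1000 = 35.13 µg/L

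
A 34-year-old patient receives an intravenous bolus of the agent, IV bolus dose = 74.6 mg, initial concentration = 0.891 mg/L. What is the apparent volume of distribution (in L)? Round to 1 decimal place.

83.7 L

Vd = Dose / C₀ = 74.60 / 0.891 = 83.73 L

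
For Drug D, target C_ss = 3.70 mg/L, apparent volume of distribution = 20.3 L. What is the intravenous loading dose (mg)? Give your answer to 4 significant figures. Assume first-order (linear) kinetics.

75.11 mg

LD = Css × Vd = 3.70 × 20.3 = 75.11 mg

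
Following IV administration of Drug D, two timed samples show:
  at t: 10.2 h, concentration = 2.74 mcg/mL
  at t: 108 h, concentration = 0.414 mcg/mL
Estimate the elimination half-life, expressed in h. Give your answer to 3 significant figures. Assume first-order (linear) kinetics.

k = ln(C₁/C₂) / (t₂ − t₁) = ln(2.74/0.414) / (108 − 10.2)
  = 1.890 / 97.80 = 0.01933 h⁻¹
t½ = ln2 / k = 0.693147 / 0.01933 = 35.86 h

35.9 h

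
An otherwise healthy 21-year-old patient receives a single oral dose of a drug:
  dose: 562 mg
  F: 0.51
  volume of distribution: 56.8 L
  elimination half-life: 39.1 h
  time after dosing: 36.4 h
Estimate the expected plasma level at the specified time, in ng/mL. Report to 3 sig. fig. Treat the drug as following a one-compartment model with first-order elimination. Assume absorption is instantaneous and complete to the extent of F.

Amount reaching circulation = F × Dose = 0.51 × 562.0 = 286.6 mg
C₀ = F·Dose / Vd = 286.6 / 56.8 = 5.046 mg/L
k = ln2 / t½ = 0.693147 / 39.1 = 0.01773 h⁻¹
C = C₀ · e^(−k·t) = 5.046 × e^(−0.01773 × 36.4)
  = 5.046 × 0.5245 = 2.647 mg/L
Convert: 2.647 mg/L × 1000 = 2647 ng/mL

2650 ng/mL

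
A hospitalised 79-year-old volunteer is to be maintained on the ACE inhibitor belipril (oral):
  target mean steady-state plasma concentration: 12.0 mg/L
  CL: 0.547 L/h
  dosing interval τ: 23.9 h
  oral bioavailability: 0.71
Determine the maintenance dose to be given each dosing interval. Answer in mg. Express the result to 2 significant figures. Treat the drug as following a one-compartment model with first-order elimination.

220 mg

At steady state, F × (Dose/τ) = Css × CL.
Dose = Css × CL × τ / F = 12.0 × 0.5470 × 23.9 / 0.71 = 221.0 mg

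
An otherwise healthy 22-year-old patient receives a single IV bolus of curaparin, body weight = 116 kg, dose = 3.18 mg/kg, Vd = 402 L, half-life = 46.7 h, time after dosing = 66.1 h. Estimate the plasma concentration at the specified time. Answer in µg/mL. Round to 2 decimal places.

Total dose = 3.18 × 116 = 368.9 mg
C₀ = Dose / Vd = 368.9 / 402 = 0.9177 mg/L
k = ln2 / t½ = 0.693147 / 46.7 = 0.01484 h⁻¹
C = C₀ · e^(−k·t) = 0.9177 × e^(−0.01484 × 66.1)
  = 0.9177 × 0.3750 = 0.3441 mg/L
(0.3441 mg/L = 0.3441 µg/mL)

0.34 µg/mL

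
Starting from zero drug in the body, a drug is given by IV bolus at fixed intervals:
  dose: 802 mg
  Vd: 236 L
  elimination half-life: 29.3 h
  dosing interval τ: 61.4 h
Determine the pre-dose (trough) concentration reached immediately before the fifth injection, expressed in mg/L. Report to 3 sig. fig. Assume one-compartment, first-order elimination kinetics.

C₀ per dose = Dose / Vd = 802 / 236 = 3.398 mg/L
k = ln2 / t½ = 0.693147 / 29.3 = 0.02366 h⁻¹
Fraction remaining after one interval: r = e^(−kτ) = e^(−0.02366 × 61.4) = 0.2339
Before dose 5, 4 doses have been given (aged 1τ, 2τ, 3τ, 4τ).
C_trough = C₀ × (r + r² + … + r^4) = C₀ × r(1−r^4)/(1−r)
        = 3.398 × 0.2339 × (1 − 0.002993) / (1 − 0.2339) = 1.034 mg/L

1.03 mg/L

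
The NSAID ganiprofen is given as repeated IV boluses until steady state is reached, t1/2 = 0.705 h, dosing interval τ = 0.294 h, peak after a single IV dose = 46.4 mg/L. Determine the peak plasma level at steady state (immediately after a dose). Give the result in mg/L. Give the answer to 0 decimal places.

k = ln2 / t½ = 0.693147 / 0.705 = 0.9832 h⁻¹
e^(−kτ) = e^(−0.9832 × 0.294) = 0.7490
Accumulation ratio R = 1 / (1 − e^(−kτ)) = 1 / (1 − 0.7490) = 3.984
Steady-state peak = C₀ × R = 46.4 × 3.984 = 184.9 mg/L

185 mg/L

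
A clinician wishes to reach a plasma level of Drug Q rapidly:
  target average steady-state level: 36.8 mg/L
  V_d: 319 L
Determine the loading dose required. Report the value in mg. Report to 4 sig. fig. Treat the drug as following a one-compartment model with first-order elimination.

LD = Css × Vd = 36.8 × 319 = 11740 mg

11740 mg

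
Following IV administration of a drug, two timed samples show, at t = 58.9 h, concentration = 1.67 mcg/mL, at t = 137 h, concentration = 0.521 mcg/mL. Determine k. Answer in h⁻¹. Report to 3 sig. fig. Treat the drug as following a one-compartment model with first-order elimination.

k = ln(C₁/C₂) / (t₂ − t₁) = ln(1.67/0.521) / (137 − 58.9)
  = 1.165 / 78.10 = 0.01492 h⁻¹

0.0149 h⁻¹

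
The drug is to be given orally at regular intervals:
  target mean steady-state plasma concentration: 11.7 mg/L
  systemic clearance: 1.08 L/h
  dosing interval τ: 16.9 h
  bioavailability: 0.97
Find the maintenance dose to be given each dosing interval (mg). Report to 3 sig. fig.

At steady state, F × (Dose/τ) = Css × CL.
Dose = Css × CL × τ / F = 11.7 × 1.080 × 16.9 / 0.97 = 220.2 mg

220 mg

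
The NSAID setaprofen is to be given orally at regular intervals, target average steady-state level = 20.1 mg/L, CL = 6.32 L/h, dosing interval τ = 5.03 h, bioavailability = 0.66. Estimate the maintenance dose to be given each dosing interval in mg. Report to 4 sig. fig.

At steady state, F × (Dose/τ) = Css × CL.
Dose = Css × CL × τ / F = 20.1 × 6.320 × 5.03 / 0.66 = 968.1 mg

968.1 mg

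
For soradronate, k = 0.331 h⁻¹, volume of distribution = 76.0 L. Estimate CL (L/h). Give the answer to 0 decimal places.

CL = k × Vd = 0.331 × 76.0 = 25.16 L/h

25 L/h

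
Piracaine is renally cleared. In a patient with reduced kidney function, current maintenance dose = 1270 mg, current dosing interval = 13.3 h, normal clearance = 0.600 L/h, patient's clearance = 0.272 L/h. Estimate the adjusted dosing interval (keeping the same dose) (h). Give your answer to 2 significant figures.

To keep the same average steady-state level, dosing rate must scale with clearance.
CL ratio = 0.272 / 0.600 = 0.4533
New interval (same dose) = 13.3 / 0.4533 = 29.34 h

29 h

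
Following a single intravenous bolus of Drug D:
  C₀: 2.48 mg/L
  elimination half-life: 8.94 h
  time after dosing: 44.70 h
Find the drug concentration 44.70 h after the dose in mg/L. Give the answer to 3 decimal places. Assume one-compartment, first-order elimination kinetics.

0.078 mg/L

k = ln2 / t½ = 0.693147 / 8.94 = 0.07753 h⁻¹
t / t½ = 44.70 / 8.94 = 5 half-lives
C = C₀ × (1/2)^5 = 2.480 × 0.03125 = 0.07750 mg/L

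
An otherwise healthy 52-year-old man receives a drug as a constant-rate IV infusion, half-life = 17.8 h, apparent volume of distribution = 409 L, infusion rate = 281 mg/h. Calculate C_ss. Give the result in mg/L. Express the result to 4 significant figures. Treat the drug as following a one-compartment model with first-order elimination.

k = ln2 / t½ = 0.693147 / 17.8 = 0.03894 h⁻¹
CL = k × Vd = 0.03894 × 409 = 15.93 L/h
At steady state Css = R₀ / CL = 281 / 15.93 = 17.64 mg/L

17.64 mg/L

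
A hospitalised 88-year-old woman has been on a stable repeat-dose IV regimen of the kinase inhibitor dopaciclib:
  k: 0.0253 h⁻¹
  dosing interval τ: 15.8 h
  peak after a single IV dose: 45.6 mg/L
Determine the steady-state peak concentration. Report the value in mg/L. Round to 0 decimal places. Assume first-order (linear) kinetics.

138 mg/L

e^(−kτ) = e^(−0.02530 × 15.8) = 0.6705
Accumulation ratio R = 1 / (1 − e^(−kτ)) = 1 / (1 − 0.6705) = 3.035
Steady-state peak = C₀ × R = 45.6 × 3.035 = 138.4 mg/L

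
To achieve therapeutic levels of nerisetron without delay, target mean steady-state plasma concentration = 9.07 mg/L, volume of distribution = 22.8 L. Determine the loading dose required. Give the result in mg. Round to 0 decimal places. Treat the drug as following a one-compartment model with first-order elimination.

LD = Css × Vd = 9.07 × 22.8 = 206.8 mg

207 mg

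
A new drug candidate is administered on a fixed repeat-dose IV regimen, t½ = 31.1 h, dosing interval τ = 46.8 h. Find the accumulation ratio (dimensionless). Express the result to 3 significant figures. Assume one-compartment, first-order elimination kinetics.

1.54

k = ln2 / t½ = 0.693147 / 31.1 = 0.02229 h⁻¹
e^(−kτ) = e^(−0.02229 × 46.8) = 0.3523
Accumulation ratio R = 1 / (1 − e^(−kτ)) = 1 / (1 − 0.3523) = 1.544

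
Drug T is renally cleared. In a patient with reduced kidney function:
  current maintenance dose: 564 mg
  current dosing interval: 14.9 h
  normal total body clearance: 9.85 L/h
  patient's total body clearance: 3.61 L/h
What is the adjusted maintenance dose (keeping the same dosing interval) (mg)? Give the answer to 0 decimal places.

207 mg

To keep the same average steady-state level, dosing rate must scale with clearance.
CL ratio = 3.61 / 9.85 = 0.3665
New dose (same interval) = 564 × 0.3665 = 206.7 mg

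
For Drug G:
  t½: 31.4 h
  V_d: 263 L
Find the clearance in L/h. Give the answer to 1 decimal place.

k = ln2 / t½ = 0.693147 / 31.4 = 0.02207 h⁻¹
CL = k × Vd = 0.02207 × 263 = 5.804 L/h

5.8 L/h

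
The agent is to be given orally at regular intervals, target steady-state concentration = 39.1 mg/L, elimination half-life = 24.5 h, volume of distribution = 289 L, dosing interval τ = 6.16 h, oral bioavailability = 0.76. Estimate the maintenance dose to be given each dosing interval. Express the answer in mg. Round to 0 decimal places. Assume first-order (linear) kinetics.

2591 mg

k = ln2 / t½ = 0.693147 / 24.5 = 0.02829 h⁻¹
CL = k × Vd = 0.02829 × 289 = 8.176 L/h
At steady state, F × (Dose/τ) = Css × CL.
Dose = Css × CL × τ / F = 39.1 × 8.176 × 6.16 / 0.76 = 2591 mg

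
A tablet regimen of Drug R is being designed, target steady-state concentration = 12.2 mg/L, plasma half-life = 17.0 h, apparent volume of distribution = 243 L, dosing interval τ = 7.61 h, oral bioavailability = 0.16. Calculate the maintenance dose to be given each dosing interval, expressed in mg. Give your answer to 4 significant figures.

k = ln2 / t½ = 0.693147 / 17.0 = 0.04077 h⁻¹
CL = k × Vd = 0.04077 × 243 = 9.907 L/h
At steady state, F × (Dose/τ) = Css × CL.
Dose = Css × CL × τ / F = 12.2 × 9.907 × 7.61 / 0.16 = 5749 mg

5749 mg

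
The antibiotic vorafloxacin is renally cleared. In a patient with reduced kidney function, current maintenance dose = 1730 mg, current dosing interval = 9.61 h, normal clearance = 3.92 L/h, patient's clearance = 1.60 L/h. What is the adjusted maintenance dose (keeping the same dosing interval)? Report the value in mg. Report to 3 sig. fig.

706 mg

To keep the same average steady-state level, dosing rate must scale with clearance.
CL ratio = 1.60 / 3.92 = 0.4082
New dose (same interval) = 1730 × 0.4082 = 706.2 mg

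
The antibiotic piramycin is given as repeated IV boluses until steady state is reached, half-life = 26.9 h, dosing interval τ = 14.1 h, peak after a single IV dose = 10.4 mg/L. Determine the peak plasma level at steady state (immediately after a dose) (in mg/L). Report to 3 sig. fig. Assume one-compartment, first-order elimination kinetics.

34.1 mg/L

k = ln2 / t½ = 0.693147 / 26.9 = 0.02577 h⁻¹
e^(−kτ) = e^(−0.02577 × 14.1) = 0.6953
Accumulation ratio R = 1 / (1 − e^(−kτ)) = 1 / (1 − 0.6953) = 3.282
Steady-state peak = C₀ × R = 10.4 × 3.282 = 34.13 mg/L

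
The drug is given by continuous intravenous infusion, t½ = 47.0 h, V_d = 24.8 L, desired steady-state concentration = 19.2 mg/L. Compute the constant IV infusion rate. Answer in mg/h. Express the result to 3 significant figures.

k = ln2 / t½ = 0.693147 / 47.0 = 0.01475 h⁻¹
CL = k × Vd = 0.01475 × 24.8 = 0.3658 L/h
At steady state, infusion rate R₀ = Css × CL = 19.2 × 0.3658 = 7.023 mg/h

7.02 mg/h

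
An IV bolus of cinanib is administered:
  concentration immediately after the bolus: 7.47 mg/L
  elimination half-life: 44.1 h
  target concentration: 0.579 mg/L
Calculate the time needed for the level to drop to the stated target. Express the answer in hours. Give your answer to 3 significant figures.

163 h

k = ln2 / t½ = 0.693147 / 44.1 = 0.01572 h⁻¹
t = ln(C₀ / C) / k = ln(7.470 / 0.579) / 0.01572
  = ln(12.90) / 0.01572 = 2.557 / 0.01572 = 162.7 h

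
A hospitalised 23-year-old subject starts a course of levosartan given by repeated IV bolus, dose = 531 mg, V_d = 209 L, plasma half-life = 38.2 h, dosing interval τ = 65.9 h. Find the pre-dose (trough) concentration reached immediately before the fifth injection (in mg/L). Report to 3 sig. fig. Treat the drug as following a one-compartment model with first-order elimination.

1.09 mg/L

C₀ per dose = Dose / Vd = 531 / 209 = 2.541 mg/L
k = ln2 / t½ = 0.693147 / 38.2 = 0.01815 h⁻¹
Fraction remaining after one interval: r = e^(−kτ) = e^(−0.01815 × 65.9) = 0.3024
Before dose 5, 4 doses have been given (aged 1τ, 2τ, 3τ, 4τ).
C_trough = C₀ × (r + r² + … + r^4) = C₀ × r(1−r^4)/(1−r)
        = 2.541 × 0.3024 × (1 − 0.008362) / (1 − 0.3024) = 1.092 mg/L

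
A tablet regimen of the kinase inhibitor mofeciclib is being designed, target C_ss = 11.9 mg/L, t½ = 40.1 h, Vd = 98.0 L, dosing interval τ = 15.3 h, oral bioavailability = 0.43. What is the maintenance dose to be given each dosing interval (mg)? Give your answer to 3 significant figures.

k = ln2 / t½ = 0.693147 / 40.1 = 0.01729 h⁻¹
CL = k × Vd = 0.01729 × 98.0 = 1.694 L/h
At steady state, F × (Dose/τ) = Css × CL.
Dose = Css × CL × τ / F = 11.9 × 1.694 × 15.3 / 0.43 = 717.3 mg

717 mg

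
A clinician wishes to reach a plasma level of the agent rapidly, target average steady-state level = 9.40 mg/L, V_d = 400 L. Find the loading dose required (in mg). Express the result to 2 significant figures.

3800 mg

LD = Css × Vd = 9.40 × 400 = 3760 mg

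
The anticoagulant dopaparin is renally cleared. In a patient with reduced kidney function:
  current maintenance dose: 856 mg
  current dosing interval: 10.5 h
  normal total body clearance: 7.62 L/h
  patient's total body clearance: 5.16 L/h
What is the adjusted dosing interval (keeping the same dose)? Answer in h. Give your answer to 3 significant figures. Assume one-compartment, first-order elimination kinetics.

15.5 h

To keep the same average steady-state level, dosing rate must scale with clearance.
CL ratio = 5.16 / 7.62 = 0.6772
New interval (same dose) = 10.5 / 0.6772 = 15.51 h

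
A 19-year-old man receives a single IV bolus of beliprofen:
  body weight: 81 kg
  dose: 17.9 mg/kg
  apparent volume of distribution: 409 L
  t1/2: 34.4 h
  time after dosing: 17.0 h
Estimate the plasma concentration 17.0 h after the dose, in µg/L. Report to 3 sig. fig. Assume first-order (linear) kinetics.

2520 µg/L

Total dose = 17.9 × 81 = 1450 mg
C₀ = Dose / Vd = 1450 / 409 = 3.545 mg/L
k = ln2 / t½ = 0.693147 / 34.4 = 0.02015 h⁻¹
C = C₀ · e^(−k·t) = 3.545 × e^(−0.02015 × 17.0)
  = 3.545 × 0.7100 = 2.517 mg/L
Convert: 2.517 mg/L × 1000 = 2517 µg/L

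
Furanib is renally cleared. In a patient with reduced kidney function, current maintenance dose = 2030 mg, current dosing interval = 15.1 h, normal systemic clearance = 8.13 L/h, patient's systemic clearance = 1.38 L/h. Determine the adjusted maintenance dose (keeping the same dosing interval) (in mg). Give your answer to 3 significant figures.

345 mg

To keep the same average steady-state level, dosing rate must scale with clearance.
CL ratio = 1.38 / 8.13 = 0.1697
New dose (same interval) = 2030 × 0.1697 = 344.5 mg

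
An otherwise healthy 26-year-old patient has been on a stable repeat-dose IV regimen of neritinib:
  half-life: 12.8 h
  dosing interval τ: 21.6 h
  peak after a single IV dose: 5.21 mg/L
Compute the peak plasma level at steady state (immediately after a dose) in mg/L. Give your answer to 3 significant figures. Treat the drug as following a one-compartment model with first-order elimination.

k = ln2 / t½ = 0.693147 / 12.8 = 0.05415 h⁻¹
e^(−kτ) = e^(−0.05415 × 21.6) = 0.3105
Accumulation ratio R = 1 / (1 − e^(−kτ)) = 1 / (1 − 0.3105) = 1.450
Steady-state peak = C₀ × R = 5.21 × 1.450 = 7.555 mg/L

7.56 mg/L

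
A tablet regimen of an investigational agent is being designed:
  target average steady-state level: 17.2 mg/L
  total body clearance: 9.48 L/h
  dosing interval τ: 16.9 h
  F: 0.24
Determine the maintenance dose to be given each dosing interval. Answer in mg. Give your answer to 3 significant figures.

At steady state, F × (Dose/τ) = Css × CL.
Dose = Css × CL × τ / F = 17.2 × 9.480 × 16.9 / 0.24 = 11480 mg

11500 mg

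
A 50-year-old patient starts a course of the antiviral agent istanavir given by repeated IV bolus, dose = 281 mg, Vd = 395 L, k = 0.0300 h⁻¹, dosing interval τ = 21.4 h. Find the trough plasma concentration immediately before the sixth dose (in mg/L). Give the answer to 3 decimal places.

0.758 mg/L

C₀ per dose = Dose / Vd = 281 / 395 = 0.7114 mg/L
Fraction remaining after one interval: r = e^(−kτ) = e^(−0.03000 × 21.4) = 0.5262
Before dose 6, 5 doses have been given (aged 1τ, 2τ, 3τ, 4τ, 5τ).
C_trough = C₀ × (r + r² + … + r^5) = C₀ × r(1−r^5)/(1−r)
        = 0.7114 × 0.5262 × (1 − 0.04034) / (1 − 0.5262) = 0.7582 mg/L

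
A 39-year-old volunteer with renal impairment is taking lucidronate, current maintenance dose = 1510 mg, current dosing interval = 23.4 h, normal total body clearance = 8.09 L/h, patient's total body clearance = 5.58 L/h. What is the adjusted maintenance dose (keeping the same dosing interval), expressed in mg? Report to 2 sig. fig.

To keep the same average steady-state level, dosing rate must scale with clearance.
CL ratio = 5.58 / 8.09 = 0.6897
New dose (same interval) = 1510 × 0.6897 = 1041 mg

1000 mg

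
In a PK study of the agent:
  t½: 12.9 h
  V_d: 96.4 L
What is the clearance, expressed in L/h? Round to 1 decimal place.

k = ln2 / t½ = 0.693147 / 12.9 = 0.05373 h⁻¹
CL = k × Vd = 0.05373 × 96.4 = 5.180 L/h

5.2 L/h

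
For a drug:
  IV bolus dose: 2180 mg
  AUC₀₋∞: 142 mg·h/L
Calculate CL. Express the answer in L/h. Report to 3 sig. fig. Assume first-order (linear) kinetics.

15.4 L/h

CL = Dose / AUC = 2180 / 142 = 15.35 L/h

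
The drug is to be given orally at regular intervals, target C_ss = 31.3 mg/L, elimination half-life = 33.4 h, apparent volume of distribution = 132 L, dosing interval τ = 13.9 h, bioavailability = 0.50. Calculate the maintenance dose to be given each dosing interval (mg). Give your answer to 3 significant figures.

k = ln2 / t½ = 0.693147 / 33.4 = 0.02075 h⁻¹
CL = k × Vd = 0.02075 × 132 = 2.739 L/h
At steady state, F × (Dose/τ) = Css × CL.
Dose = Css × CL × τ / F = 31.3 × 2.739 × 13.9 / 0.50 = 2383 mg

2380 mg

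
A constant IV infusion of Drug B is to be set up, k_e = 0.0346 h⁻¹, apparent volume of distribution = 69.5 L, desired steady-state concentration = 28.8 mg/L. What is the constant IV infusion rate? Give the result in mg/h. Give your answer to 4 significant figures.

69.26 mg/h

CL = k × Vd = 0.03460 × 69.5 = 2.405 L/h
At steady state, infusion rate R₀ = Css × CL = 28.8 × 2.405 = 69.26 mg/h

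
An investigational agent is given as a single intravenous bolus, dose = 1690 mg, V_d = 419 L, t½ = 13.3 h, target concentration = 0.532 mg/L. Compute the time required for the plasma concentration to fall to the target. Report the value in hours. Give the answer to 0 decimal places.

C₀ = Dose / Vd = 1690 / 419 = 4.033 mg/L
k = ln2 / t½ = 0.693147 / 13.3 = 0.05212 h⁻¹
t = ln(C₀ / C) / k = ln(4.033 / 0.532) / 0.05212
  = ln(7.581) / 0.05212 = 2.026 / 0.05212 = 38.87 h

39 h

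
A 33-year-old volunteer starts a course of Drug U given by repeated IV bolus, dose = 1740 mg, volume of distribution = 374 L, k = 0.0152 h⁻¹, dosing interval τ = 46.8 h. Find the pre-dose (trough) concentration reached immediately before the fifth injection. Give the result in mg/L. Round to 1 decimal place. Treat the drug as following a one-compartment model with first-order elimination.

C₀ per dose = Dose / Vd = 1740 / 374 = 4.652 mg/L
Fraction remaining after one interval: r = e^(−kτ) = e^(−0.01520 × 46.8) = 0.4910
Before dose 5, 4 doses have been given (aged 1τ, 2τ, 3τ, 4τ).
C_trough = C₀ × (r + r² + … + r^4) = C₀ × r(1−r^4)/(1−r)
        = 4.652 × 0.4910 × (1 − 0.05812) / (1 − 0.4910) = 4.227 mg/L

4.2 mg/L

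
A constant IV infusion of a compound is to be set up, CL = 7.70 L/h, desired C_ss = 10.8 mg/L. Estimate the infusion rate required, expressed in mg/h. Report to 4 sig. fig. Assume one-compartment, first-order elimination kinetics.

At steady state, infusion rate R₀ = Css × CL = 10.8 × 7.700 = 83.16 mg/h

83.16 mg/h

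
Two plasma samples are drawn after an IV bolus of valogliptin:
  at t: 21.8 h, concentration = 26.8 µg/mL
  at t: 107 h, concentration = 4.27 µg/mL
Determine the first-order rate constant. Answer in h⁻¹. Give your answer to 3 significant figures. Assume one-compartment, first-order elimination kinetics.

0.0216 h⁻¹

k = ln(C₁/C₂) / (t₂ − t₁) = ln(26.8/4.27) / (107 − 21.8)
  = 1.837 / 85.20 = 0.02156 h⁻¹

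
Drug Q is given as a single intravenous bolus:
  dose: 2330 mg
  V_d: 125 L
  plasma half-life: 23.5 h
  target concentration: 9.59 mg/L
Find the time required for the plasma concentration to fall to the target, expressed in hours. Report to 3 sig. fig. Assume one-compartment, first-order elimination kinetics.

C₀ = Dose / Vd = 2330 / 125 = 18.64 mg/L
k = ln2 / t½ = 0.693147 / 23.5 = 0.02950 h⁻¹
t = ln(C₀ / C) / k = ln(18.64 / 9.59) / 0.02950
  = ln(1.944) / 0.02950 = 0.6647 / 0.02950 = 22.53 h

22.5 h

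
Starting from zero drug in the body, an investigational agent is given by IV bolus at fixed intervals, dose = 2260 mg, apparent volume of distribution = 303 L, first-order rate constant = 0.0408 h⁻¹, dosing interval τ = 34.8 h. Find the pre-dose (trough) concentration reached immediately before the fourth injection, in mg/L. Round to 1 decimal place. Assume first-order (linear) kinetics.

C₀ per dose = Dose / Vd = 2260 / 303 = 7.459 mg/L
Fraction remaining after one interval: r = e^(−kτ) = e^(−0.04080 × 34.8) = 0.2418
Before dose 4, 3 doses have been given (aged 1τ, 2τ, 3τ).
C_trough = C₀ × (r + r² + … + r^3) = C₀ × r(1−r^3)/(1−r)
        = 7.459 × 0.2418 × (1 − 0.01414) / (1 − 0.2418) = 2.345 mg/L

2.3 mg/L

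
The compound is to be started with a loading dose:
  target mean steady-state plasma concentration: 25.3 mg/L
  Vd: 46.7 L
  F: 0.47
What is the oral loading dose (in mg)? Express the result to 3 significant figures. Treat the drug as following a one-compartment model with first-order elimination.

LD = Css × Vd / F = 25.3 × 46.7 / 0.47 = 2514 mg

2510 mg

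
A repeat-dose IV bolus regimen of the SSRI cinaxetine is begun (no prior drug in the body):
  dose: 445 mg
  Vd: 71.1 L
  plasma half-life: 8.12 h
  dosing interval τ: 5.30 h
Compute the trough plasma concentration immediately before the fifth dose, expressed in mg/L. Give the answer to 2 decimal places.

C₀ per dose = Dose / Vd = 445 / 71.1 = 6.259 mg/L
k = ln2 / t½ = 0.693147 / 8.12 = 0.08536 h⁻¹
Fraction remaining after one interval: r = e^(−kτ) = e^(−0.08536 × 5.30) = 0.6361
Before dose 5, 4 doses have been given (aged 1τ, 2τ, 3τ, 4τ).
C_trough = C₀ × (r + r² + … + r^4) = C₀ × r(1−r^4)/(1−r)
        = 6.259 × 0.6361 × (1 − 0.1637) / (1 − 0.6361) = 9.150 mg/L

9.15 mg/L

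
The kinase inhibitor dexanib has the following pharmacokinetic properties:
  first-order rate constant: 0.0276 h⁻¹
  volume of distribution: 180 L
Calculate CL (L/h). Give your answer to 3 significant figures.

CL = k × Vd = 0.0276 × 180 = 4.968 L/h

4.97 L/h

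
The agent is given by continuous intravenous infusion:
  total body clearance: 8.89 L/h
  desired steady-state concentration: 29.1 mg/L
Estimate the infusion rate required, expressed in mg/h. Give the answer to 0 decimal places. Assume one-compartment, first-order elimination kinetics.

259 mg/h

At steady state, infusion rate R₀ = Css × CL = 29.1 × 8.890 = 258.7 mg/h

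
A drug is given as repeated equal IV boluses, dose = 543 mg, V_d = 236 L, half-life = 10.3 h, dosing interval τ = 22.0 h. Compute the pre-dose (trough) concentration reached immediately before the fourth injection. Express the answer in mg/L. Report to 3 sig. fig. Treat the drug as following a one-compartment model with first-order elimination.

0.670 mg/L

C₀ per dose = Dose / Vd = 543 / 236 = 2.301 mg/L
k = ln2 / t½ = 0.693147 / 10.3 = 0.06730 h⁻¹
Fraction remaining after one interval: r = e^(−kτ) = e^(−0.06730 × 22.0) = 0.2275
Before dose 4, 3 doses have been given (aged 1τ, 2τ, 3τ).
C_trough = C₀ × (r + r² + … + r^3) = C₀ × r(1−r^3)/(1−r)
        = 2.301 × 0.2275 × (1 − 0.01177) / (1 − 0.2275) = 0.6697 mg/L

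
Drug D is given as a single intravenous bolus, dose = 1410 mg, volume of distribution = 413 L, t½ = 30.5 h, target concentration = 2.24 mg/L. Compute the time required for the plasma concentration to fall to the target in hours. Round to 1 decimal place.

18.5 h

C₀ = Dose / Vd = 1410 / 413 = 3.414 mg/L
k = ln2 / t½ = 0.693147 / 30.5 = 0.02273 h⁻¹
t = ln(C₀ / C) / k = ln(3.414 / 2.24) / 0.02273
  = ln(1.524) / 0.02273 = 0.4213 / 0.02273 = 18.53 h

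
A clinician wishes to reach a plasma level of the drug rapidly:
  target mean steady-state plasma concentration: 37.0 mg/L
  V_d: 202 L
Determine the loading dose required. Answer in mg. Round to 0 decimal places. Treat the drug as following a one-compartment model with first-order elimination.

LD = Css × Vd = 37.0 × 202 = 7474 mg

7474 mg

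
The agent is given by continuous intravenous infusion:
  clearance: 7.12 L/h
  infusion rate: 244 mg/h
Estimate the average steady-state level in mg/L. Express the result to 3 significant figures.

At steady state Css = R₀ / CL = 244 / 7.120 = 34.27 mg/L

34.3 mg/L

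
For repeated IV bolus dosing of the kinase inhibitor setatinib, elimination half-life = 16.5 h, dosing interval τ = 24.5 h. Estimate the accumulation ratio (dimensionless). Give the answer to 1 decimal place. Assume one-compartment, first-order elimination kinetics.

1.6

k = ln2 / t½ = 0.693147 / 16.5 = 0.04201 h⁻¹
e^(−kτ) = e^(−0.04201 × 24.5) = 0.3573
Accumulation ratio R = 1 / (1 − e^(−kτ)) = 1 / (1 − 0.3573) = 1.556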